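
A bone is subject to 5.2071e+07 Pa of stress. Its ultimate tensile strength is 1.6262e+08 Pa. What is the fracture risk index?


FRI = applied / ultimate
FRI = 5.2071e+07 / 1.6262e+08
FRI = 0.3202


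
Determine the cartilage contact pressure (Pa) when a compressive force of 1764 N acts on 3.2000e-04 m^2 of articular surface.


P = F / A
P = 1764 / 3.2000e-04
P = 5.5125e+06


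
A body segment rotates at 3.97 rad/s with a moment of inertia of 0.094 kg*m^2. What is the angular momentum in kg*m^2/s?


L = I * omega
L = 0.094 * 3.97
L = 0.3732


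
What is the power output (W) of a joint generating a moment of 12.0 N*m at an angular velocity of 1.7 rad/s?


P = M * omega
P = 12.0 * 1.7
P = 20.4000


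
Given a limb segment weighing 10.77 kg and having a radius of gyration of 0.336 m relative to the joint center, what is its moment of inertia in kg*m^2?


I = m * k^2
I = 10.77 * 0.336^2
k^2 = 0.1129
I = 1.2159


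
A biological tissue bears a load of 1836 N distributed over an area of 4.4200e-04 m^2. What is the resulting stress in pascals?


stress = F / A
stress = 1836 / 4.4200e-04
stress = 4.1538e+06


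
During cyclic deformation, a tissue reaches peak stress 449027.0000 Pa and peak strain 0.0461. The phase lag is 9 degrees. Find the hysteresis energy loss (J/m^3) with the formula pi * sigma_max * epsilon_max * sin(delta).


E_loss = pi * sigma_max * epsilon_max * sin(delta)
delta = 9 deg = 0.1571 rad
sin(delta) = 0.1564
E_loss = pi * 449027.0000 * 0.0461 * 0.1564
E_loss = 10173.1558


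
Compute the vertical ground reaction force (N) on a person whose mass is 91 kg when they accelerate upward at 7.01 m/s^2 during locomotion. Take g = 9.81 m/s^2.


GRF = m * (g + a)
GRF = 91 * (9.81 + 7.01)
GRF = 91 * 16.8200
GRF = 1530.6200


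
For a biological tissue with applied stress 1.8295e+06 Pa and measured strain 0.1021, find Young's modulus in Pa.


E = stress / strain
E = 1.8295e+06 / 0.1021
E = 1.7919e+07


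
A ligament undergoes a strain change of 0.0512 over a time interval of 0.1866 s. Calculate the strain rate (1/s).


strain_rate = delta_strain / delta_t
strain_rate = 0.0512 / 0.1866
strain_rate = 0.2744


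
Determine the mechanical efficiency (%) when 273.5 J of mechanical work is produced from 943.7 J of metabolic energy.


eta = (W_mech / E_meta) * 100
eta = (273.5 / 943.7) * 100
ratio = 0.2898
eta = 28.9817


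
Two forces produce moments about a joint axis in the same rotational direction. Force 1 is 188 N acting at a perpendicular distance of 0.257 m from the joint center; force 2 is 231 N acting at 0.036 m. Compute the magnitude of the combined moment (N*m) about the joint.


M = F1 * d1 + F2 * d2
M = 188 * 0.257 + 231 * 0.036
M = 48.3160 + 8.3160
M = 56.6320


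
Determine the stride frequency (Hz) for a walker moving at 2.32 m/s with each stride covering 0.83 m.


f = v / stride_length
f = 2.32 / 0.83
f = 2.7952


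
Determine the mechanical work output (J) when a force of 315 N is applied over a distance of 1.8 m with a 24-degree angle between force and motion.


W = F * d * cos(theta)
theta = 24 deg = 0.4189 rad
cos(theta) = 0.9135
W = 315 * 1.8 * 0.9135
W = 517.9803


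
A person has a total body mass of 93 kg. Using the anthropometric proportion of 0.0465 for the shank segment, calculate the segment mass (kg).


m_segment = body_mass * fraction
m_segment = 93 * 0.0465
m_segment = 4.3245


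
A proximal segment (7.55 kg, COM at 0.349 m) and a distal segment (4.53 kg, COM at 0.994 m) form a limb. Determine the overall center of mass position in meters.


COM = (m1*x1 + m2*x2) / (m1 + m2)
COM = (7.55*0.349 + 4.53*0.994) / (7.55 + 4.53)
Numerator = 7.1378
Denominator = 12.0800
COM = 0.5909


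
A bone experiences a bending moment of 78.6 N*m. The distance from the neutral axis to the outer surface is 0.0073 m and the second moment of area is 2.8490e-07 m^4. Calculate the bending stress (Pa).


sigma = M * c / I
sigma = 78.6 * 0.0073 / 2.8490e-07
M * c = 0.5738
sigma = 2.0140e+06


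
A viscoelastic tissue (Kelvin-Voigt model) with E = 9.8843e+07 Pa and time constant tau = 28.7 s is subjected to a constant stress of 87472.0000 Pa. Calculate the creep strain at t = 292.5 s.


epsilon(t) = (sigma/E) * (1 - exp(-t/tau))
sigma/E = 87472.0000 / 9.8843e+07 = 8.8496e-04
exp(-t/tau) = exp(-292.5 / 28.7) = 3.7482e-05
epsilon = 8.8496e-04 * (1 - 3.7482e-05)
epsilon = 8.8493e-04


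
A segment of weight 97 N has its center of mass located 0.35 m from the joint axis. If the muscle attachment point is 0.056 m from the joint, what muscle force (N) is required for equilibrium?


F_muscle = W * d_load / d_muscle
F_muscle = 97 * 0.35 / 0.056
Numerator = 33.9500
F_muscle = 606.2500


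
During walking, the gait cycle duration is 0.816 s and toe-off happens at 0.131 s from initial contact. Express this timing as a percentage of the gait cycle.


pct = (event_time / cycle_time) * 100
pct = (0.131 / 0.816) * 100
ratio = 0.1605
pct = 16.0539


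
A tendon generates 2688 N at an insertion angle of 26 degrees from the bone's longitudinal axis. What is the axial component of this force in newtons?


F_eff = F_tendon * cos(theta)
theta = 26 deg = 0.4538 rad
cos(theta) = 0.8988
F_eff = 2688 * 0.8988
F_eff = 2415.9584


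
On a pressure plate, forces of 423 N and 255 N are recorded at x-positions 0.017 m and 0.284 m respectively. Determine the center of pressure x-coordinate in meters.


COP_x = (F1*x1 + F2*x2) / (F1 + F2)
COP_x = (423*0.017 + 255*0.284) / (423 + 255)
Numerator = 79.6110
Denominator = 678
COP_x = 0.1174


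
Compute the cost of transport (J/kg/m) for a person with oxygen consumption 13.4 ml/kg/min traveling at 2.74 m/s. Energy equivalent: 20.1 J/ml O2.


Power per kg = VO2 * 20.1 / 60
Power per kg = 13.4 * 20.1 / 60 = 4.4890 W/kg
Cost = power_per_kg / speed
Cost = 4.4890 / 2.74
Cost = 1.6383


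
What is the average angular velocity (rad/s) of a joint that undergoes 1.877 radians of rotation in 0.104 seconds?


omega = delta_theta / delta_t
omega = 1.877 / 0.104
omega = 18.0481


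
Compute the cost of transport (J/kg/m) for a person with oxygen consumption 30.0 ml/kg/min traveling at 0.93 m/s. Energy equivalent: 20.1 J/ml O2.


Power per kg = VO2 * 20.1 / 60
Power per kg = 30.0 * 20.1 / 60 = 10.0500 W/kg
Cost = power_per_kg / speed
Cost = 10.0500 / 0.93
Cost = 10.8065


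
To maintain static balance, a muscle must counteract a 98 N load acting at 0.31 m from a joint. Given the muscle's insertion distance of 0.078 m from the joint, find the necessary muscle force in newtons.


F_muscle = W * d_load / d_muscle
F_muscle = 98 * 0.31 / 0.078
Numerator = 30.3800
F_muscle = 389.4872


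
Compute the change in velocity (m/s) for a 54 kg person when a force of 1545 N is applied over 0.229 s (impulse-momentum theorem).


J = F * dt = 1545 * 0.229 = 353.8050 N*s
delta_v = J / m
delta_v = 353.8050 / 54
delta_v = 6.5519


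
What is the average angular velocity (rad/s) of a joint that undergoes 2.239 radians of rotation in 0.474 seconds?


omega = delta_theta / delta_t
omega = 2.239 / 0.474
omega = 4.7236


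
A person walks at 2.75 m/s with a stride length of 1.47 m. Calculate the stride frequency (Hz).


f = v / stride_length
f = 2.75 / 1.47
f = 1.8707


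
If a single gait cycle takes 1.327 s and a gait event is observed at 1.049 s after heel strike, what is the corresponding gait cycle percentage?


pct = (event_time / cycle_time) * 100
pct = (1.049 / 1.327) * 100
ratio = 0.7905
pct = 79.0505


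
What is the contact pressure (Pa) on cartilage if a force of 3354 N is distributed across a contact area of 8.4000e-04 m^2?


P = F / A
P = 3354 / 8.4000e-04
P = 3.9929e+06


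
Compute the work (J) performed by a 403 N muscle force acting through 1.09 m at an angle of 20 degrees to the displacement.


W = F * d * cos(theta)
theta = 20 deg = 0.3491 rad
cos(theta) = 0.9397
W = 403 * 1.09 * 0.9397
W = 412.7788


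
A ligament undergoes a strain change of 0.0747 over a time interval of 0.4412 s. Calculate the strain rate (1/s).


strain_rate = delta_strain / delta_t
strain_rate = 0.0747 / 0.4412
strain_rate = 0.1693


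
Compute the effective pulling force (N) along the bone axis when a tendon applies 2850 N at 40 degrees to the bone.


F_eff = F_tendon * cos(theta)
theta = 40 deg = 0.6981 rad
cos(theta) = 0.7660
F_eff = 2850 * 0.7660
F_eff = 2183.2267


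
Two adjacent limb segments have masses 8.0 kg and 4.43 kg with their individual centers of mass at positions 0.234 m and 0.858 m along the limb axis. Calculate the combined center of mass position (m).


COM = (m1*x1 + m2*x2) / (m1 + m2)
COM = (8.0*0.234 + 4.43*0.858) / (8.0 + 4.43)
Numerator = 5.6729
Denominator = 12.4300
COM = 0.4564


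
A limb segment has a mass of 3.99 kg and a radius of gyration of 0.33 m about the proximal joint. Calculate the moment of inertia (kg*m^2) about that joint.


I = m * k^2
I = 3.99 * 0.33^2
k^2 = 0.1089
I = 0.4345


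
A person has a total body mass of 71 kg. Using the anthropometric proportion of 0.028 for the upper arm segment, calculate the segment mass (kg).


m_segment = body_mass * fraction
m_segment = 71 * 0.028
m_segment = 1.9880


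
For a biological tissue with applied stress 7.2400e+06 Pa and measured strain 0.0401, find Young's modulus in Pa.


E = stress / strain
E = 7.2400e+06 / 0.0401
E = 1.8055e+08


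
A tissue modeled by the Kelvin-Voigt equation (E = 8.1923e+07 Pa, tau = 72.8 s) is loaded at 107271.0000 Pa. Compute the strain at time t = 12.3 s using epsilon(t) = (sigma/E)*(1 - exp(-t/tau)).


epsilon(t) = (sigma/E) * (1 - exp(-t/tau))
sigma/E = 107271.0000 / 8.1923e+07 = 0.0013
exp(-t/tau) = exp(-12.3 / 72.8) = 0.8445
epsilon = 0.0013 * (1 - 0.8445)
epsilon = 2.0355e-04


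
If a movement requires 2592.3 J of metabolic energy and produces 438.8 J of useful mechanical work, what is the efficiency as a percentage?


eta = (W_mech / E_meta) * 100
eta = (438.8 / 2592.3) * 100
ratio = 0.1693
eta = 16.9271


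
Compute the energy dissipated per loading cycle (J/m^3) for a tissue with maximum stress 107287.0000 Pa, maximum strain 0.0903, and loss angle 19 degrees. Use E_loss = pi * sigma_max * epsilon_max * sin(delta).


E_loss = pi * sigma_max * epsilon_max * sin(delta)
delta = 19 deg = 0.3316 rad
sin(delta) = 0.3256
E_loss = pi * 107287.0000 * 0.0903 * 0.3256
E_loss = 9908.9273


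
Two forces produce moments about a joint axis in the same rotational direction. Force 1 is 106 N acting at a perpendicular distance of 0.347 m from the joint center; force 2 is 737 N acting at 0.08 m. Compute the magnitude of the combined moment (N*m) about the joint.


M = F1 * d1 + F2 * d2
M = 106 * 0.347 + 737 * 0.08
M = 36.7820 + 58.9600
M = 95.7420


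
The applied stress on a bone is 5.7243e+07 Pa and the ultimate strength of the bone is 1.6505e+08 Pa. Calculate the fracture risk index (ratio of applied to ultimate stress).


FRI = applied / ultimate
FRI = 5.7243e+07 / 1.6505e+08
FRI = 0.3468


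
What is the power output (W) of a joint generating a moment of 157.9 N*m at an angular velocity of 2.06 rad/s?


P = M * omega
P = 157.9 * 2.06
P = 325.2740


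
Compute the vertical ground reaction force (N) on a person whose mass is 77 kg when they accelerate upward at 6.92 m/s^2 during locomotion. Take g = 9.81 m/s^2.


GRF = m * (g + a)
GRF = 77 * (9.81 + 6.92)
GRF = 77 * 16.7300
GRF = 1288.2100


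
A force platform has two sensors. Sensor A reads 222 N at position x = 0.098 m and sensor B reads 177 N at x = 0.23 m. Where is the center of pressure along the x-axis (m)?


COP_x = (F1*x1 + F2*x2) / (F1 + F2)
COP_x = (222*0.098 + 177*0.23) / (222 + 177)
Numerator = 62.4660
Denominator = 399
COP_x = 0.1566


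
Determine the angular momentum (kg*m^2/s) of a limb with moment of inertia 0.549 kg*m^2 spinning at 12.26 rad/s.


L = I * omega
L = 0.549 * 12.26
L = 6.7307


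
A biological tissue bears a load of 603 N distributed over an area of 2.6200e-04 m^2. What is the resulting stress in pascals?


stress = F / A
stress = 603 / 2.6200e-04
stress = 2.3015e+06


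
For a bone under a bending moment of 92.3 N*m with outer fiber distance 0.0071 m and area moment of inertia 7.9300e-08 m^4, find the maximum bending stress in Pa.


sigma = M * c / I
sigma = 92.3 * 0.0071 / 7.9300e-08
M * c = 0.6553
sigma = 8.2639e+06


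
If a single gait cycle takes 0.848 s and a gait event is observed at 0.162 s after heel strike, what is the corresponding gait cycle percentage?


pct = (event_time / cycle_time) * 100
pct = (0.162 / 0.848) * 100
ratio = 0.1910
pct = 19.1038


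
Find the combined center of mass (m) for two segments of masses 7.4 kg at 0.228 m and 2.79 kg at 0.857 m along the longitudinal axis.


COM = (m1*x1 + m2*x2) / (m1 + m2)
COM = (7.4*0.228 + 2.79*0.857) / (7.4 + 2.79)
Numerator = 4.0782
Denominator = 10.1900
COM = 0.4002


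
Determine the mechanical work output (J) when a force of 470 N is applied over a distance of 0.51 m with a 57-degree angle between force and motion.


W = F * d * cos(theta)
theta = 57 deg = 0.9948 rad
cos(theta) = 0.5446
W = 470 * 0.51 * 0.5446
W = 130.5500


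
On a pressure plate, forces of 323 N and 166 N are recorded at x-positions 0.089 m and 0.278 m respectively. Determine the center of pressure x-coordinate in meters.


COP_x = (F1*x1 + F2*x2) / (F1 + F2)
COP_x = (323*0.089 + 166*0.278) / (323 + 166)
Numerator = 74.8950
Denominator = 489
COP_x = 0.1532


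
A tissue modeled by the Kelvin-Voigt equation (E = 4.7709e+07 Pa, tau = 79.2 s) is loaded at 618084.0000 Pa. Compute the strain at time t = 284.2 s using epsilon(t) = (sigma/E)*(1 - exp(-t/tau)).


epsilon(t) = (sigma/E) * (1 - exp(-t/tau))
sigma/E = 618084.0000 / 4.7709e+07 = 0.0130
exp(-t/tau) = exp(-284.2 / 79.2) = 0.0276
epsilon = 0.0130 * (1 - 0.0276)
epsilon = 0.0126


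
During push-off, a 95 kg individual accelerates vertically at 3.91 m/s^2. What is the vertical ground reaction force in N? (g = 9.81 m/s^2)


GRF = m * (g + a)
GRF = 95 * (9.81 + 3.91)
GRF = 95 * 13.7200
GRF = 1303.4000


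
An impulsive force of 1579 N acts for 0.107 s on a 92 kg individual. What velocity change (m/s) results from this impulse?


J = F * dt = 1579 * 0.107 = 168.9530 N*s
delta_v = J / m
delta_v = 168.9530 / 92
delta_v = 1.8364


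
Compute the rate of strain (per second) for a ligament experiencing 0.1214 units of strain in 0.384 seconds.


strain_rate = delta_strain / delta_t
strain_rate = 0.1214 / 0.384
strain_rate = 0.3161


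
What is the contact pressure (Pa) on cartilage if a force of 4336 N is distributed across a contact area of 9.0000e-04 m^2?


P = F / A
P = 4336 / 9.0000e-04
P = 4.8178e+06


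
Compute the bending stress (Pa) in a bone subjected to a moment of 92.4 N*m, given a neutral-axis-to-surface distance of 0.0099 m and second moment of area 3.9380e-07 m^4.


sigma = M * c / I
sigma = 92.4 * 0.0099 / 3.9380e-07
M * c = 0.9148
sigma = 2.3229e+06


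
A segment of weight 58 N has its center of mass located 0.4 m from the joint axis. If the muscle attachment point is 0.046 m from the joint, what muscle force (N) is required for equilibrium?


F_muscle = W * d_load / d_muscle
F_muscle = 58 * 0.4 / 0.046
Numerator = 23.2000
F_muscle = 504.3478


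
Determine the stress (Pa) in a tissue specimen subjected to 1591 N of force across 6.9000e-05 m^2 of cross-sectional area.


stress = F / A
stress = 1591 / 6.9000e-05
stress = 2.3058e+07


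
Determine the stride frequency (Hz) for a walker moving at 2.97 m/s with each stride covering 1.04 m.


f = v / stride_length
f = 2.97 / 1.04
f = 2.8558


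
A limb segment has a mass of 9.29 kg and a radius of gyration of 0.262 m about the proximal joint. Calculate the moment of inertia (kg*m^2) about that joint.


I = m * k^2
I = 9.29 * 0.262^2
k^2 = 0.0686
I = 0.6377


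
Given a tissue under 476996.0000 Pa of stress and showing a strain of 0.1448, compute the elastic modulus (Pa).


E = stress / strain
E = 476996.0000 / 0.1448
E = 3.2942e+06


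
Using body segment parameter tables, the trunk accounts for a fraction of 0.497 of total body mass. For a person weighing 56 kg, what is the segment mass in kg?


m_segment = body_mass * fraction
m_segment = 56 * 0.497
m_segment = 27.8320


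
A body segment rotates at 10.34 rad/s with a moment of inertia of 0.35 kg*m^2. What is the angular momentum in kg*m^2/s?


L = I * omega
L = 0.35 * 10.34
L = 3.6190


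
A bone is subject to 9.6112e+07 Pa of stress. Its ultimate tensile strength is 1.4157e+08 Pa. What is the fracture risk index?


FRI = applied / ultimate
FRI = 9.6112e+07 / 1.4157e+08
FRI = 0.6789


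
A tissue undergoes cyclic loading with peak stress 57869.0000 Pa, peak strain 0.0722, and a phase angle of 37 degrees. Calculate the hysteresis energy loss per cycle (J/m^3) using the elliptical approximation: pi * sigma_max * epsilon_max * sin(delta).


E_loss = pi * sigma_max * epsilon_max * sin(delta)
delta = 37 deg = 0.6458 rad
sin(delta) = 0.6018
E_loss = pi * 57869.0000 * 0.0722 * 0.6018
E_loss = 7899.4358


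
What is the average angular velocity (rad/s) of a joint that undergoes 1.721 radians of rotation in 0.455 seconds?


omega = delta_theta / delta_t
omega = 1.721 / 0.455
omega = 3.7824


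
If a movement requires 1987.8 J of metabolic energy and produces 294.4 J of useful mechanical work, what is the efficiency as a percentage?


eta = (W_mech / E_meta) * 100
eta = (294.4 / 1987.8) * 100
ratio = 0.1481
eta = 14.8103


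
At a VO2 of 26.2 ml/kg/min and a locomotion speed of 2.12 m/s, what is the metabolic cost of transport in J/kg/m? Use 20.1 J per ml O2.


Power per kg = VO2 * 20.1 / 60
Power per kg = 26.2 * 20.1 / 60 = 8.7770 W/kg
Cost = power_per_kg / speed
Cost = 8.7770 / 2.12
Cost = 4.1401


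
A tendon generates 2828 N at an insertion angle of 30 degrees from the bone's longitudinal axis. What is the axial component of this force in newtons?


F_eff = F_tendon * cos(theta)
theta = 30 deg = 0.5236 rad
cos(theta) = 0.8660
F_eff = 2828 * 0.8660
F_eff = 2449.1198


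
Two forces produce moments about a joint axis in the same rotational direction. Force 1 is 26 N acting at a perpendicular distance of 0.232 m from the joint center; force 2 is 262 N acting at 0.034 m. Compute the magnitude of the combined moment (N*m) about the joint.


M = F1 * d1 + F2 * d2
M = 26 * 0.232 + 262 * 0.034
M = 6.0320 + 8.9080
M = 14.9400


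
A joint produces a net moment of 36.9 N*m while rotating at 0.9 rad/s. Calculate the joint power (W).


P = M * omega
P = 36.9 * 0.9
P = 33.2100


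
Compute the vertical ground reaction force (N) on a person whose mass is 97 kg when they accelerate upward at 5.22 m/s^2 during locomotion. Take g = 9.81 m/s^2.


GRF = m * (g + a)
GRF = 97 * (9.81 + 5.22)
GRF = 97 * 15.0300
GRF = 1457.9100


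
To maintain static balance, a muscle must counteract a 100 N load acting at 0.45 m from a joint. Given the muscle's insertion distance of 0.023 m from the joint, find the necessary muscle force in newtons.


F_muscle = W * d_load / d_muscle
F_muscle = 100 * 0.45 / 0.023
Numerator = 45.0000
F_muscle = 1956.5217


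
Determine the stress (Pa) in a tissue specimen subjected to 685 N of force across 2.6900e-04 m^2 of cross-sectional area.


stress = F / A
stress = 685 / 2.6900e-04
stress = 2.5465e+06


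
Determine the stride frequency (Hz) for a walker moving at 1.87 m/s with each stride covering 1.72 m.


f = v / stride_length
f = 1.87 / 1.72
f = 1.0872


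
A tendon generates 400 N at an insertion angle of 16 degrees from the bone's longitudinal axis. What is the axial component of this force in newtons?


F_eff = F_tendon * cos(theta)
theta = 16 deg = 0.2793 rad
cos(theta) = 0.9613
F_eff = 400 * 0.9613
F_eff = 384.5047


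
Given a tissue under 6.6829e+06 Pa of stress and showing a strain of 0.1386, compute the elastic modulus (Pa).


E = stress / strain
E = 6.6829e+06 / 0.1386
E = 4.8217e+07


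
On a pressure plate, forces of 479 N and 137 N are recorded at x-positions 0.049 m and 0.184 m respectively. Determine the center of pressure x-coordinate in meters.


COP_x = (F1*x1 + F2*x2) / (F1 + F2)
COP_x = (479*0.049 + 137*0.184) / (479 + 137)
Numerator = 48.6790
Denominator = 616
COP_x = 0.0790


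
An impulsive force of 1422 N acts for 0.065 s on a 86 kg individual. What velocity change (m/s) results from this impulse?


J = F * dt = 1422 * 0.065 = 92.4300 N*s
delta_v = J / m
delta_v = 92.4300 / 86
delta_v = 1.0748


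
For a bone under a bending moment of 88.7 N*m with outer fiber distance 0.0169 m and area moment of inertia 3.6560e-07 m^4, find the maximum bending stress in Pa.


sigma = M * c / I
sigma = 88.7 * 0.0169 / 3.6560e-07
M * c = 1.4990
sigma = 4.1002e+06


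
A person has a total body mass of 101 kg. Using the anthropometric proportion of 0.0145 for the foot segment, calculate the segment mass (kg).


m_segment = body_mass * fraction
m_segment = 101 * 0.0145
m_segment = 1.4645


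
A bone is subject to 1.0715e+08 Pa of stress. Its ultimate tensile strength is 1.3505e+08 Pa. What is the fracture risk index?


FRI = applied / ultimate
FRI = 1.0715e+08 / 1.3505e+08
FRI = 0.7934


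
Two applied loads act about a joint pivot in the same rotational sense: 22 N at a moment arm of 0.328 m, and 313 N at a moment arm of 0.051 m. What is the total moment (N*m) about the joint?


M = F1 * d1 + F2 * d2
M = 22 * 0.328 + 313 * 0.051
M = 7.2160 + 15.9630
M = 23.1790


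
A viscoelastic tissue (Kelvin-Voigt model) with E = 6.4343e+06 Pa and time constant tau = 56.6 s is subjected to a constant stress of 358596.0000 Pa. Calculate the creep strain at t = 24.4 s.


epsilon(t) = (sigma/E) * (1 - exp(-t/tau))
sigma/E = 358596.0000 / 6.4343e+06 = 0.0557
exp(-t/tau) = exp(-24.4 / 56.6) = 0.6498
epsilon = 0.0557 * (1 - 0.6498)
epsilon = 0.0195


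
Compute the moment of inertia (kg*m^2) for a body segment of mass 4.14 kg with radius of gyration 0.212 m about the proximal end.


I = m * k^2
I = 4.14 * 0.212^2
k^2 = 0.0449
I = 0.1861


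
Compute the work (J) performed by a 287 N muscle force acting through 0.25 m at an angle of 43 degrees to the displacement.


W = F * d * cos(theta)
theta = 43 deg = 0.7505 rad
cos(theta) = 0.7314
W = 287 * 0.25 * 0.7314
W = 52.4746


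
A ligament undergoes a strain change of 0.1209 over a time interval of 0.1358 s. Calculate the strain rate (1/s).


strain_rate = delta_strain / delta_t
strain_rate = 0.1209 / 0.1358
strain_rate = 0.8903


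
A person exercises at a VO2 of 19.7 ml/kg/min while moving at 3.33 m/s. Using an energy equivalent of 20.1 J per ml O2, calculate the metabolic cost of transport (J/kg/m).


Power per kg = VO2 * 20.1 / 60
Power per kg = 19.7 * 20.1 / 60 = 6.5995 W/kg
Cost = power_per_kg / speed
Cost = 6.5995 / 3.33
Cost = 1.9818


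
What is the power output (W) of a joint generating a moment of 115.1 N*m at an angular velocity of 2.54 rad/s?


P = M * omega
P = 115.1 * 2.54
P = 292.3540


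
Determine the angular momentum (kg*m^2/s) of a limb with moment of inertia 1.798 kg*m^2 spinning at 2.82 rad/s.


L = I * omega
L = 1.798 * 2.82
L = 5.0704


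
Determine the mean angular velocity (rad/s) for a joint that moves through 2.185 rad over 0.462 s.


omega = delta_theta / delta_t
omega = 2.185 / 0.462
omega = 4.7294


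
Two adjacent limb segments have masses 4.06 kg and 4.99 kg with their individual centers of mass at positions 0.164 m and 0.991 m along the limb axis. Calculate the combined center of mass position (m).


COM = (m1*x1 + m2*x2) / (m1 + m2)
COM = (4.06*0.164 + 4.99*0.991) / (4.06 + 4.99)
Numerator = 5.6109
Denominator = 9.0500
COM = 0.6200


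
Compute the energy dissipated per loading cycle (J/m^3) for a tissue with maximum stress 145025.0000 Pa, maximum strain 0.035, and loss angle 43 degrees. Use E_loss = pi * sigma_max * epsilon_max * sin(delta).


E_loss = pi * sigma_max * epsilon_max * sin(delta)
delta = 43 deg = 0.7505 rad
sin(delta) = 0.6820
E_loss = pi * 145025.0000 * 0.035 * 0.6820
E_loss = 10875.3720


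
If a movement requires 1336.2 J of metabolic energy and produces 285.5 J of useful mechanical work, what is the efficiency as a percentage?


eta = (W_mech / E_meta) * 100
eta = (285.5 / 1336.2) * 100
ratio = 0.2137
eta = 21.3666


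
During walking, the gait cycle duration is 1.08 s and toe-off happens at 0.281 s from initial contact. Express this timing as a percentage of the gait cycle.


pct = (event_time / cycle_time) * 100
pct = (0.281 / 1.08) * 100
ratio = 0.2602
pct = 26.0185


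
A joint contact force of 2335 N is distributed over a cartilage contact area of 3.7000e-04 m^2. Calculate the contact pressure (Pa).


P = F / A
P = 2335 / 3.7000e-04
P = 6.3108e+06


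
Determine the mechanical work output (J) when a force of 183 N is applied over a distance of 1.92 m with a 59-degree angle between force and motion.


W = F * d * cos(theta)
theta = 59 deg = 1.0297 rad
cos(theta) = 0.5150
W = 183 * 1.92 * 0.5150
W = 180.9638


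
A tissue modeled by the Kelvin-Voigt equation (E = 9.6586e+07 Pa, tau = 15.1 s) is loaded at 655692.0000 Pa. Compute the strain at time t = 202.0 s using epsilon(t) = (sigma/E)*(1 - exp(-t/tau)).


epsilon(t) = (sigma/E) * (1 - exp(-t/tau))
sigma/E = 655692.0000 / 9.6586e+07 = 0.0068
exp(-t/tau) = exp(-202.0 / 15.1) = 1.5496e-06
epsilon = 0.0068 * (1 - 1.5496e-06)
epsilon = 0.0068


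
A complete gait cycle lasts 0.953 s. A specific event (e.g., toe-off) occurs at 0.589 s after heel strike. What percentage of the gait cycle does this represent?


pct = (event_time / cycle_time) * 100
pct = (0.589 / 0.953) * 100
ratio = 0.6180
pct = 61.8048


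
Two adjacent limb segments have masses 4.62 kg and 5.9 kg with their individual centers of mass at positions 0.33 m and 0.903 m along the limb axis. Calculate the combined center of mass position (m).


COM = (m1*x1 + m2*x2) / (m1 + m2)
COM = (4.62*0.33 + 5.9*0.903) / (4.62 + 5.9)
Numerator = 6.8523
Denominator = 10.5200
COM = 0.6514


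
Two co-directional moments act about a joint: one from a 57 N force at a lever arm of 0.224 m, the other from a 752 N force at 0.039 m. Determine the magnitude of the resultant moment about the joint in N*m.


M = F1 * d1 + F2 * d2
M = 57 * 0.224 + 752 * 0.039
M = 12.7680 + 29.3280
M = 42.0960


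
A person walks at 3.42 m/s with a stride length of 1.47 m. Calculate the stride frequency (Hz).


f = v / stride_length
f = 3.42 / 1.47
f = 2.3265


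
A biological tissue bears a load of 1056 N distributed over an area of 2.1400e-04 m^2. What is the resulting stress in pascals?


stress = F / A
stress = 1056 / 2.1400e-04
stress = 4.9346e+06


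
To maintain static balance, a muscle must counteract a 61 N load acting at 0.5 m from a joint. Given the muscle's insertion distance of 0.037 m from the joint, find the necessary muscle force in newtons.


F_muscle = W * d_load / d_muscle
F_muscle = 61 * 0.5 / 0.037
Numerator = 30.5000
F_muscle = 824.3243


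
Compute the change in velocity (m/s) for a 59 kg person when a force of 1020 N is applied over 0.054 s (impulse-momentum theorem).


J = F * dt = 1020 * 0.054 = 55.0800 N*s
delta_v = J / m
delta_v = 55.0800 / 59
delta_v = 0.9336


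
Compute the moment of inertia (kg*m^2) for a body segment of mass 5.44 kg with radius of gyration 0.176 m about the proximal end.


I = m * k^2
I = 5.44 * 0.176^2
k^2 = 0.0310
I = 0.1685


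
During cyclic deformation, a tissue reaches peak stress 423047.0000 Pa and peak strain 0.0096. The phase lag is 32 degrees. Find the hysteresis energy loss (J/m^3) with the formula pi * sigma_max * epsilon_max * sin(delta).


E_loss = pi * sigma_max * epsilon_max * sin(delta)
delta = 32 deg = 0.5585 rad
sin(delta) = 0.5299
E_loss = pi * 423047.0000 * 0.0096 * 0.5299
E_loss = 6761.1323


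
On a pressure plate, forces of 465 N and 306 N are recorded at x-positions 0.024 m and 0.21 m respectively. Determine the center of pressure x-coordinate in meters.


COP_x = (F1*x1 + F2*x2) / (F1 + F2)
COP_x = (465*0.024 + 306*0.21) / (465 + 306)
Numerator = 75.4200
Denominator = 771
COP_x = 0.0978


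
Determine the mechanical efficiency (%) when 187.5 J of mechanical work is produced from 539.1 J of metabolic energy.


eta = (W_mech / E_meta) * 100
eta = (187.5 / 539.1) * 100
ratio = 0.3478
eta = 34.7802


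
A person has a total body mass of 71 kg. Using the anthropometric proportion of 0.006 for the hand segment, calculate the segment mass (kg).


m_segment = body_mass * fraction
m_segment = 71 * 0.006
m_segment = 0.4260


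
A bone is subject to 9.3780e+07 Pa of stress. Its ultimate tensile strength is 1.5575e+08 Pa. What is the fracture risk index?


FRI = applied / ultimate
FRI = 9.3780e+07 / 1.5575e+08
FRI = 0.6021


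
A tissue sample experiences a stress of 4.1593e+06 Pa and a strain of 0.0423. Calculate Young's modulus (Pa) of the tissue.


E = stress / strain
E = 4.1593e+06 / 0.0423
E = 9.8329e+07


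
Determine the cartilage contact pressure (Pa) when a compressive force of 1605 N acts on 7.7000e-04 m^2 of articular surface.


P = F / A
P = 1605 / 7.7000e-04
P = 2.0844e+06


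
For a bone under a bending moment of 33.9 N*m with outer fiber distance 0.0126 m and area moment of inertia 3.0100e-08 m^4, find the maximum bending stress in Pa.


sigma = M * c / I
sigma = 33.9 * 0.0126 / 3.0100e-08
M * c = 0.4271
sigma = 1.4191e+07


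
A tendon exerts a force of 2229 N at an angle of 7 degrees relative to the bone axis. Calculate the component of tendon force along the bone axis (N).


F_eff = F_tendon * cos(theta)
theta = 7 deg = 0.1222 rad
cos(theta) = 0.9925
F_eff = 2229 * 0.9925
F_eff = 2212.3854


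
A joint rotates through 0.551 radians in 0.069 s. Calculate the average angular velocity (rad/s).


omega = delta_theta / delta_t
omega = 0.551 / 0.069
omega = 7.9855


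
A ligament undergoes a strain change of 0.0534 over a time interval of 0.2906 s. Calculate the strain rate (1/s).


strain_rate = delta_strain / delta_t
strain_rate = 0.0534 / 0.2906
strain_rate = 0.1838


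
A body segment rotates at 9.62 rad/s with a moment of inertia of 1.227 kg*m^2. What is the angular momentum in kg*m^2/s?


L = I * omega
L = 1.227 * 9.62
L = 11.8037


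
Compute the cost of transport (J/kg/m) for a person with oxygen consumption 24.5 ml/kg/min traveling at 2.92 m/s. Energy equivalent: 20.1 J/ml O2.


Power per kg = VO2 * 20.1 / 60
Power per kg = 24.5 * 20.1 / 60 = 8.2075 W/kg
Cost = power_per_kg / speed
Cost = 8.2075 / 2.92
Cost = 2.8108


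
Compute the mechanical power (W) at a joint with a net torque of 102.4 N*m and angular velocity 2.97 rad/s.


P = M * omega
P = 102.4 * 2.97
P = 304.1280


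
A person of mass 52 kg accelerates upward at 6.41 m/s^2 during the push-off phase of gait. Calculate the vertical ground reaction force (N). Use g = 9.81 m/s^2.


GRF = m * (g + a)
GRF = 52 * (9.81 + 6.41)
GRF = 52 * 16.2200
GRF = 843.4400


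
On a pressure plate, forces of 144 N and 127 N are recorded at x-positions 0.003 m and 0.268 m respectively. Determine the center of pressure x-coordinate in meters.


COP_x = (F1*x1 + F2*x2) / (F1 + F2)
COP_x = (144*0.003 + 127*0.268) / (144 + 127)
Numerator = 34.4680
Denominator = 271
COP_x = 0.1272


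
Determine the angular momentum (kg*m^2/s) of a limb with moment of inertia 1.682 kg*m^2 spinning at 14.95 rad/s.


L = I * omega
L = 1.682 * 14.95
L = 25.1459


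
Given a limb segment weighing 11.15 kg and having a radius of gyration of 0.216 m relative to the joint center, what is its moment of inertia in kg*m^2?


I = m * k^2
I = 11.15 * 0.216^2
k^2 = 0.0467
I = 0.5202


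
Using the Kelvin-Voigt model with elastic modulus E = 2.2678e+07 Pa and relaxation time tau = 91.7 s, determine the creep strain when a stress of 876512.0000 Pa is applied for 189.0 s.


epsilon(t) = (sigma/E) * (1 - exp(-t/tau))
sigma/E = 876512.0000 / 2.2678e+07 = 0.0387
exp(-t/tau) = exp(-189.0 / 91.7) = 0.1273
epsilon = 0.0387 * (1 - 0.1273)
epsilon = 0.0337


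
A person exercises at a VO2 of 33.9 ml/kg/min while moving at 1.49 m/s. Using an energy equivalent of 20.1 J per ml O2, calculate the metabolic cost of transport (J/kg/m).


Power per kg = VO2 * 20.1 / 60
Power per kg = 33.9 * 20.1 / 60 = 11.3565 W/kg
Cost = power_per_kg / speed
Cost = 11.3565 / 1.49
Cost = 7.6218


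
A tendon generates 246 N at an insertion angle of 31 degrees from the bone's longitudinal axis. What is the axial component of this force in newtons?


F_eff = F_tendon * cos(theta)
theta = 31 deg = 0.5411 rad
cos(theta) = 0.8572
F_eff = 246 * 0.8572
F_eff = 210.8632


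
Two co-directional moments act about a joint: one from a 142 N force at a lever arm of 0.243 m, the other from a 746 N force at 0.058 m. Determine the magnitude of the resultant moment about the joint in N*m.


M = F1 * d1 + F2 * d2
M = 142 * 0.243 + 746 * 0.058
M = 34.5060 + 43.2680
M = 77.7740


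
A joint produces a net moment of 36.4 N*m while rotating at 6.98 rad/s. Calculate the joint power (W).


P = M * omega
P = 36.4 * 6.98
P = 254.0720


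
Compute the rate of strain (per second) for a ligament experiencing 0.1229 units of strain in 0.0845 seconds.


strain_rate = delta_strain / delta_t
strain_rate = 0.1229 / 0.0845
strain_rate = 1.4544


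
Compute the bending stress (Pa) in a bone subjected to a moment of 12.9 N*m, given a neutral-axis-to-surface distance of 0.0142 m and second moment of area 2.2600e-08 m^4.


sigma = M * c / I
sigma = 12.9 * 0.0142 / 2.2600e-08
M * c = 0.1832
sigma = 8.1053e+06


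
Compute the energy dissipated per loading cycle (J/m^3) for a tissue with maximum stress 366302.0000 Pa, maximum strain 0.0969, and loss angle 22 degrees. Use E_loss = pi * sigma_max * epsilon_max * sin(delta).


E_loss = pi * sigma_max * epsilon_max * sin(delta)
delta = 22 deg = 0.3840 rad
sin(delta) = 0.3746
E_loss = pi * 366302.0000 * 0.0969 * 0.3746
E_loss = 41772.2970


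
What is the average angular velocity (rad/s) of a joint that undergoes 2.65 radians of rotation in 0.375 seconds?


omega = delta_theta / delta_t
omega = 2.65 / 0.375
omega = 7.0667


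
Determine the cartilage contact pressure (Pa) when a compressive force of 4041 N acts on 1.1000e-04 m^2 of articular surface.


P = F / A
P = 4041 / 1.1000e-04
P = 3.6736e+07


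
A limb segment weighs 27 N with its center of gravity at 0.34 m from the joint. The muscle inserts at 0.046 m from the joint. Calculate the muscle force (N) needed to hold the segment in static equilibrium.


F_muscle = W * d_load / d_muscle
F_muscle = 27 * 0.34 / 0.046
Numerator = 9.1800
F_muscle = 199.5652


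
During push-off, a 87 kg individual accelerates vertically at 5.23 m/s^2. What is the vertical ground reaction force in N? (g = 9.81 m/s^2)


GRF = m * (g + a)
GRF = 87 * (9.81 + 5.23)
GRF = 87 * 15.0400
GRF = 1308.4800


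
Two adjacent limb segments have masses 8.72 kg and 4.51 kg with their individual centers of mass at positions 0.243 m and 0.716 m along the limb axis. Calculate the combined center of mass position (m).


COM = (m1*x1 + m2*x2) / (m1 + m2)
COM = (8.72*0.243 + 4.51*0.716) / (8.72 + 4.51)
Numerator = 5.3481
Denominator = 13.2300
COM = 0.4042


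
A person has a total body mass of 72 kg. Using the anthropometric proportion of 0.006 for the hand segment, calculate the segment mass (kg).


m_segment = body_mass * fraction
m_segment = 72 * 0.006
m_segment = 0.4320


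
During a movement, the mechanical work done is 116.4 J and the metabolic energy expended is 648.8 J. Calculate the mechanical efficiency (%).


eta = (W_mech / E_meta) * 100
eta = (116.4 / 648.8) * 100
ratio = 0.1794
eta = 17.9408


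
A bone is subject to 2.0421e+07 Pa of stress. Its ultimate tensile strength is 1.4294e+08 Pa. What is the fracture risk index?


FRI = applied / ultimate
FRI = 2.0421e+07 / 1.4294e+08
FRI = 0.1429


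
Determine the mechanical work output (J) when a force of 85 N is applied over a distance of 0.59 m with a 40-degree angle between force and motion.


W = F * d * cos(theta)
theta = 40 deg = 0.6981 rad
cos(theta) = 0.7660
W = 85 * 0.59 * 0.7660
W = 38.4171


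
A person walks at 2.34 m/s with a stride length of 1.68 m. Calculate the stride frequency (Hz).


f = v / stride_length
f = 2.34 / 1.68
f = 1.3929


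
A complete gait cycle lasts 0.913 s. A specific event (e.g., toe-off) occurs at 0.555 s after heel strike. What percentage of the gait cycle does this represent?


pct = (event_time / cycle_time) * 100
pct = (0.555 / 0.913) * 100
ratio = 0.6079
pct = 60.7886


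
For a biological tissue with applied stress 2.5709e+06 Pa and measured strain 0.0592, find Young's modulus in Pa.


E = stress / strain
E = 2.5709e+06 / 0.0592
E = 4.3427e+07


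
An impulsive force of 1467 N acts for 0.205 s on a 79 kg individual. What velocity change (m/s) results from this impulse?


J = F * dt = 1467 * 0.205 = 300.7350 N*s
delta_v = J / m
delta_v = 300.7350 / 79
delta_v = 3.8068


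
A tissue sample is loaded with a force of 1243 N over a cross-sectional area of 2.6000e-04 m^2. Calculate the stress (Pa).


stress = F / A
stress = 1243 / 2.6000e-04
stress = 4.7808e+06


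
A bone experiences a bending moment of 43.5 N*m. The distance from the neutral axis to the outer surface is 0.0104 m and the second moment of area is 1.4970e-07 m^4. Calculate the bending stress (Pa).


sigma = M * c / I
sigma = 43.5 * 0.0104 / 1.4970e-07
M * c = 0.4524
sigma = 3.0220e+06


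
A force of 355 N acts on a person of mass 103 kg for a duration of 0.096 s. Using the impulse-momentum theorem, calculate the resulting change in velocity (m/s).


J = F * dt = 355 * 0.096 = 34.0800 N*s
delta_v = J / m
delta_v = 34.0800 / 103
delta_v = 0.3309


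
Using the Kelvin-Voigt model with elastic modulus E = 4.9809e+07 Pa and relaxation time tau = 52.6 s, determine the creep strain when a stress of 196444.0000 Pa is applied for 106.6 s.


epsilon(t) = (sigma/E) * (1 - exp(-t/tau))
sigma/E = 196444.0000 / 4.9809e+07 = 0.0039
exp(-t/tau) = exp(-106.6 / 52.6) = 0.1318
epsilon = 0.0039 * (1 - 0.1318)
epsilon = 0.0034


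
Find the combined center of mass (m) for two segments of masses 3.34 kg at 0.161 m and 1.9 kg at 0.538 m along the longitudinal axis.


COM = (m1*x1 + m2*x2) / (m1 + m2)
COM = (3.34*0.161 + 1.9*0.538) / (3.34 + 1.9)
Numerator = 1.5599
Denominator = 5.2400
COM = 0.2977


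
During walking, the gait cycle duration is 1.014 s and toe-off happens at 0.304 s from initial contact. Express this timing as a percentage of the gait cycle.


pct = (event_time / cycle_time) * 100
pct = (0.304 / 1.014) * 100
ratio = 0.2998
pct = 29.9803


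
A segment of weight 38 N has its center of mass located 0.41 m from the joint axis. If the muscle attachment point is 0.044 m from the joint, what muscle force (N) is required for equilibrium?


F_muscle = W * d_load / d_muscle
F_muscle = 38 * 0.41 / 0.044
Numerator = 15.5800
F_muscle = 354.0909


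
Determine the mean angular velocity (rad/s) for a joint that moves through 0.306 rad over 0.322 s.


omega = delta_theta / delta_t
omega = 0.306 / 0.322
omega = 0.9503


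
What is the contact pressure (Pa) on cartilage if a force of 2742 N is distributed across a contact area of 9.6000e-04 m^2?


P = F / A
P = 2742 / 9.6000e-04
P = 2.8562e+06


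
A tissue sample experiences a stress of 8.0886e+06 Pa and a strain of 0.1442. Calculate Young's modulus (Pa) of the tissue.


E = stress / strain
E = 8.0886e+06 / 0.1442
E = 5.6093e+07
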